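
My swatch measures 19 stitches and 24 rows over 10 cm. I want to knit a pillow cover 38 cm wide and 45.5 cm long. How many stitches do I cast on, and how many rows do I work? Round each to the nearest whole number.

Cast on 72 stitches and work 109 rows.

Stitch gauge = 19/10 = 1.9 sts/cm; 38 × 1.9 = 72.20 → 72 sts.
Row gauge = 24/10 = 2.4 rows/cm; 45.5 × 2.4 = 109.20 → 109 rows.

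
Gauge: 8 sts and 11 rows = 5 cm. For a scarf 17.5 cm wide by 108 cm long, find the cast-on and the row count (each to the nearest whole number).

Cast on 28 stitches and work 238 rows.

Stitch gauge = 8/5 = 1.6 sts/cm; 17.5 × 1.6 = 28.00 → 28 sts.
Row gauge = 11/5 = 2.2 rows/cm; 108 × 2.2 = 237.60 → 238 rows.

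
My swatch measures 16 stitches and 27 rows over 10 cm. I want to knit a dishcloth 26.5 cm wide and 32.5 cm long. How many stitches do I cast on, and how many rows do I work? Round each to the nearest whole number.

Cast on 42 stitches and work 88 rows.

Stitch gauge = 16/10 = 1.6 sts/cm; 26.5 × 1.6 = 42.40 → 42 sts.
Row gauge = 27/10 = 2.7 rows/cm; 32.5 × 2.7 = 87.75 → 88 rows.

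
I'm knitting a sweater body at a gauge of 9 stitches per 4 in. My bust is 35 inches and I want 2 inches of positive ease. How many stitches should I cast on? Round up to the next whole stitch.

Finished = 35 + 2 = 37 in.
9 / 4 = 2.25 sts per inch.
37.00 × 2.25 = 83.25 sts.
→ 84 sts.

CO 84 sts.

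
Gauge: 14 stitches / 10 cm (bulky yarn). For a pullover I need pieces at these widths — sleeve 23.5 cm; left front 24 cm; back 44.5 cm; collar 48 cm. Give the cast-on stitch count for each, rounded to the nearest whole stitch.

Rate = 14/10 = 1.4 sts per cm.
sleeve: 23.5 × 1.4 = 32.90 → 33.
left front: 24 × 1.4 = 33.60 → 34.
back: 44.5 × 1.4 = 62.30 → 62.
collar: 48 × 1.4 = 67.20 → 67.

sleeve 33; left front 34; back 62; collar 67.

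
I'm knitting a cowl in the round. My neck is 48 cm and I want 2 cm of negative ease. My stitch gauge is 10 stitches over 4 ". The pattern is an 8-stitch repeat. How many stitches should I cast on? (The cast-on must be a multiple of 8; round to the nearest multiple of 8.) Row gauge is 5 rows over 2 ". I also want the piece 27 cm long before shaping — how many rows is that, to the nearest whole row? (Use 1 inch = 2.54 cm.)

Cast on 48 stitches; work 27 rows.

Finished = 48 − 2 = 46 cm.
46 cm × 1/2.54 = 18.11 inches.
10/4 = 2.5 sts per in; 18.11 × 2.5 = 45.28 sts.
Nearest multiple of 8 → 48.
27 cm = 10.63 inches; × 2.5 = 26.57 → 27 rows.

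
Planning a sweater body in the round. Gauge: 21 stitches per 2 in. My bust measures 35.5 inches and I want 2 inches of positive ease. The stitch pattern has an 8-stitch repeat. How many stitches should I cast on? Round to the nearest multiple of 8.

Finished = 35.5 + 2 = 37.5 inches.
21 / 2 = 10.5 sts/in.
37.5 × 10.5 = 393.75 sts.
Nearest multiple of 8: 392.

Cast on 392 stitches.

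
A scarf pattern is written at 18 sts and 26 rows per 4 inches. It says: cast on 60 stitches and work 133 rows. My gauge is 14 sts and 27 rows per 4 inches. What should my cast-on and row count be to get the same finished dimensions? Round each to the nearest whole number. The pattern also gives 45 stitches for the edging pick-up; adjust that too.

Cast on 47 stitches; work 138 rows; edging pick-up 35 stitches.

Stitches: 60 × 14/18 = 46.67 → 47.
Rows: 133 × 27/26 = 138.12 → 138.
edging pick-up: 45 × 14/18 = 35.00 → 35.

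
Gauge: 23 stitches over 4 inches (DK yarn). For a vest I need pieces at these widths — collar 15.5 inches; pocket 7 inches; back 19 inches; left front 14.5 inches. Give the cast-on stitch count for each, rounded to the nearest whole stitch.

collar 89; pocket 40; back 109; left front 83.

Rate = 23/4 = 5.75 sts per in.
collar: 15.5 × 5.75 = 89.12 → 89.
pocket: 7 × 5.75 = 40.25 → 40.
back: 19 × 5.75 = 109.25 → 109.
left front: 14.5 × 5.75 = 83.38 → 83.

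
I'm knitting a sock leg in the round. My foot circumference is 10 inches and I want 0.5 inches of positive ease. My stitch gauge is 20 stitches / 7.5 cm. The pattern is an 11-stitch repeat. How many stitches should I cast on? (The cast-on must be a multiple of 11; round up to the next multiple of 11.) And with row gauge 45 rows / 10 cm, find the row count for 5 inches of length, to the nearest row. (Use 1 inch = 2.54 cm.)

Cast on 77 stitches; work 57 rows.

Finished = 10 + 0.5 = 10.5 inches.
10.5 inches × 2.54 = 26.67 cm.
20/7.5 = 2.667 sts per cm; 26.67 × 2.667 = 71.12 sts.
Next multiple of 11 → 77.
5 inches = 12.70 cm; × 4.5 = 57.15 → 57 rows.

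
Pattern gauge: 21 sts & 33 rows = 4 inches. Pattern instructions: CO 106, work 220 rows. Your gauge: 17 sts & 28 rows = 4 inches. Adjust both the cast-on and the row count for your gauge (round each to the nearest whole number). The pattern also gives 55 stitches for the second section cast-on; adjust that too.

Stitches: 106 × 17/21 = 85.81 → 86.
Rows: 220 × 28/33 = 186.67 → 187.
second section cast-on: 55 × 17/21 = 44.52 → 45.

Cast on 86 stitches; work 187 rows; second section cast-on 45 stitches.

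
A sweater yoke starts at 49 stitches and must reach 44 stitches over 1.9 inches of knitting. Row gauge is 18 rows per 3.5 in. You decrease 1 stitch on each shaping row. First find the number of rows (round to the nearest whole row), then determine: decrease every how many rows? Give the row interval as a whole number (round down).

Decrease every 2nd row.

Rows = 1.9 × 5.143 = 9.8 → 10 rows.
Stitches to remove: 5 → 5 shaping rows (at 1 st each).
10 / 5 = 2.00 → every 2 rows.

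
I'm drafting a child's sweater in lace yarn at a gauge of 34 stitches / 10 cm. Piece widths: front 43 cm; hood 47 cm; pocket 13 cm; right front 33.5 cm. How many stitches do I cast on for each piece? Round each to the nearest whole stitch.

Rate = 34/10 = 3.4 sts per cm.
front: 43 × 3.4 = 146.20 → 146.
hood: 47 × 3.4 = 159.80 → 160.
pocket: 13 × 3.4 = 44.20 → 44.
right front: 33.5 × 3.4 = 113.90 → 114.

front 146; hood 160; pocket 44; right front 114.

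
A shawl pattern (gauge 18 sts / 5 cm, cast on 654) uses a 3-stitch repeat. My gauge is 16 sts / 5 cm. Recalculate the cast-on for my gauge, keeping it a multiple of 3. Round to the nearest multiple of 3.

582 stitches.

654 × 16 / 18 = 581.33.
Nearest multiple of 3: 582.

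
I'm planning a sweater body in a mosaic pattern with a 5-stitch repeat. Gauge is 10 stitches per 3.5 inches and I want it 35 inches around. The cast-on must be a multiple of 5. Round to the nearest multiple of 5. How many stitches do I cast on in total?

10 / 3.5 = 2.857 sts per inch.
35 × 2.857 = 100.00 sts.
Nearest multiple of 5: 100.

100 stitches.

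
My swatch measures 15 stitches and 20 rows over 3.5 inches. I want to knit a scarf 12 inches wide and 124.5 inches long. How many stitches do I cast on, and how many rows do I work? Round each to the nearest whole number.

Stitch gauge = 15/3.5 = 4.286 sts/in; 12 × 4.286 = 51.43 → 51 sts.
Row gauge = 20/3.5 = 5.714 rows/in; 124.5 × 5.714 = 711.43 → 711 rows.

Cast on 51 stitches and work 711 rows.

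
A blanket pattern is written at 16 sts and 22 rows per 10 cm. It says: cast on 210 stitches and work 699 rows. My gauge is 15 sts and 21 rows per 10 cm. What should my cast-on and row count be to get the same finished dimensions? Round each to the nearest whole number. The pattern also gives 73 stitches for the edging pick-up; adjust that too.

Cast on 197 stitches; work 667 rows; edging pick-up 68 stitches.

Stitches: 210 × 15/16 = 196.88 → 197.
Rows: 699 × 21/22 = 667.23 → 667.
edging pick-up: 73 × 15/16 = 68.44 → 68.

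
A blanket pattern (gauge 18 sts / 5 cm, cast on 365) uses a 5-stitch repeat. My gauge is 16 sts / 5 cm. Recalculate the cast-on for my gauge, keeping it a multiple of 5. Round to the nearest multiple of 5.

Cast on 325 stitches.

365 × 16 / 18 = 324.44.
Nearest multiple of 5: 325.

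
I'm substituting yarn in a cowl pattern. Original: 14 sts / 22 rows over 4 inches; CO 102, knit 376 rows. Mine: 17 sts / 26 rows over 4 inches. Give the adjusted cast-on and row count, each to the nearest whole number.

Stitches: 102 × 17/14 = 123.86 → 124.
Rows: 376 × 26/22 = 444.36 → 444.

Cast on 124 stitches; work 444 rows.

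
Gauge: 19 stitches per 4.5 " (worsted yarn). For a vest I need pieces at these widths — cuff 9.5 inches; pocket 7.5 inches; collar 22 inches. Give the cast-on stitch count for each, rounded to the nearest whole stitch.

Rate = 19/4.5 = 4.222 sts per in.
cuff: 9.5 × 4.222 = 40.11 → 40.
pocket: 7.5 × 4.222 = 31.67 → 32.
collar: 22 × 4.222 = 92.89 → 93.

cuff 40; pocket 32; collar 93.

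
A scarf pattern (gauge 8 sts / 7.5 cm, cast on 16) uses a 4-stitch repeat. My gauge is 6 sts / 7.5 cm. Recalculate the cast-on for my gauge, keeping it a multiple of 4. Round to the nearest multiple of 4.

CO 12 sts.

16 × 6 / 8 = 12.00.
Nearest multiple of 4: 12.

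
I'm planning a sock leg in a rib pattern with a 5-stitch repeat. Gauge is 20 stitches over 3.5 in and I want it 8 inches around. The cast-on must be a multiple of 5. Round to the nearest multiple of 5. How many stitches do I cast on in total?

45 stitches.

20 / 3.5 = 5.714 sts per inch.
8 × 5.714 = 45.71 sts.
Nearest multiple of 5: 45.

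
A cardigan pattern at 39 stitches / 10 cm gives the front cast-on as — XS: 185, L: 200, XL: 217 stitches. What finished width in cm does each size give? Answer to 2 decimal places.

39/10 = 3.9 sts per cm.
XS: 185 / 3.9 = 47.436 → 47.44 cm.
L: 200 / 3.9 = 51.282 → 51.28 cm.
XL: 217 / 3.9 = 55.641 → 55.64 cm.

XS 47.44 cm; L 51.28 cm; XL 55.64 cm.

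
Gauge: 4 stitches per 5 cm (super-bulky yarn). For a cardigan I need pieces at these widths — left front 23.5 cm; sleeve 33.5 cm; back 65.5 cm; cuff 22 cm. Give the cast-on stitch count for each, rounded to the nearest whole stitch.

Rate = 4/5 = 0.8 sts per cm.
left front: 23.5 × 0.8 = 18.80 → 19.
sleeve: 33.5 × 0.8 = 26.80 → 27.
back: 65.5 × 0.8 = 52.40 → 52.
cuff: 22 × 0.8 = 17.60 → 18.

left front 19; sleeve 27; back 52; cuff 18.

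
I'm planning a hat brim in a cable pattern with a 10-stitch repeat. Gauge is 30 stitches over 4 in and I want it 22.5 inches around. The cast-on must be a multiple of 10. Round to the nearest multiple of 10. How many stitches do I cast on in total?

30 / 4 = 7.5 sts per inch.
22.5 × 7.5 = 168.75 sts.
Nearest multiple of 10: 170.

CO 170 sts.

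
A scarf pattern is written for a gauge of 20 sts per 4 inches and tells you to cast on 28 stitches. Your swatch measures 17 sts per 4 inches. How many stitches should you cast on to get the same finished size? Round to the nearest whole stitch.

24 stitches.

Scale factor = 17 / 20 = 0.850.
28 × 17 / 20 = 23.80 sts.
→ 24 sts.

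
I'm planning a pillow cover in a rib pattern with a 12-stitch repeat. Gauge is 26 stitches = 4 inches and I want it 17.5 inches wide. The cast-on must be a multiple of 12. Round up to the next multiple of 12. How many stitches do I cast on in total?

Cast on 120 stitches.

26 / 4 = 6.5 sts per inch.
17.5 × 6.5 = 113.75 sts.
Next multiple of 12: 120.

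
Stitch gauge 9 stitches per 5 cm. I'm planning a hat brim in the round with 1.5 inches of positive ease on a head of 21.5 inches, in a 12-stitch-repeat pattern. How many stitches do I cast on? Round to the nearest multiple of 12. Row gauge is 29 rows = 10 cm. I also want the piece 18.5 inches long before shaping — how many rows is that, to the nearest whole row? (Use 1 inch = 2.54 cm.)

Finished = 21.5 + 1.5 = 23 inches.
23 inches × 2.54 = 58.42 cm.
9/5 = 1.8 sts per cm; 58.42 × 1.8 = 105.16 sts.
Nearest multiple of 12 → 108.
18.5 inches = 46.99 cm; × 2.9 = 136.27 → 136 rows.

Cast on 108 stitches; work 136 rows.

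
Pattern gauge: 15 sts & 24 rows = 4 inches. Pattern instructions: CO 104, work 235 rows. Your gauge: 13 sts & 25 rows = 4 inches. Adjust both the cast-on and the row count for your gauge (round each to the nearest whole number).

Cast on 90 stitches; work 245 rows.

Stitches: 104 × 13/15 = 90.13 → 90.
Rows: 235 × 25/24 = 244.79 → 245.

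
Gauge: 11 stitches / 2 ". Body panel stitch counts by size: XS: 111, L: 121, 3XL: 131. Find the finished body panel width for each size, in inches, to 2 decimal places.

XS 20.18 inches; L 22.00 inches; 3XL 23.82 inches.

11/2 = 5.5 sts per in.
XS: 111 / 5.5 = 20.182 → 20.18 in.
L: 121 / 5.5 = 22.000 → 22.00 in.
3XL: 131 / 5.5 = 23.818 → 23.82 in.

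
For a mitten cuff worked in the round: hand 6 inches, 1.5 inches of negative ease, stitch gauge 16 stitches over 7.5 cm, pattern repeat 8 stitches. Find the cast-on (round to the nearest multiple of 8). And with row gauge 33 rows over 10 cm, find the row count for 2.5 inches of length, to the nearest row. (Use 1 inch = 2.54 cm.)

Cast on 24 stitches; work 21 rows.

Finished = 6 − 1.5 = 4.5 inches.
4.5 inches × 2.54 = 11.43 cm.
16/7.5 = 2.133 sts per cm; 11.43 × 2.133 = 24.38 sts.
Nearest multiple of 8 → 24.
2.5 inches = 6.35 cm; × 3.3 = 20.95 → 21 rows.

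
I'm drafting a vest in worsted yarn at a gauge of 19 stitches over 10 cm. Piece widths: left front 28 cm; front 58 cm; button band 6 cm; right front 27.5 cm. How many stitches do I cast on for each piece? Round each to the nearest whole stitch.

left front 53; front 110; button band 11; right front 52.

Rate = 19/10 = 1.9 sts per cm.
left front: 28 × 1.9 = 53.20 → 53.
front: 58 × 1.9 = 110.20 → 110.
button band: 6 × 1.9 = 11.40 → 11.
right front: 27.5 × 1.9 = 52.25 → 52.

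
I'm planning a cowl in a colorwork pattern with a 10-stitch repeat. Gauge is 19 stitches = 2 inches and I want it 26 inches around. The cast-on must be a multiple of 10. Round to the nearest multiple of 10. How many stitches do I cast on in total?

Cast on 250 stitches.

19 / 2 = 9.5 sts per inch.
26 × 9.5 = 247.00 sts.
Nearest multiple of 10: 250.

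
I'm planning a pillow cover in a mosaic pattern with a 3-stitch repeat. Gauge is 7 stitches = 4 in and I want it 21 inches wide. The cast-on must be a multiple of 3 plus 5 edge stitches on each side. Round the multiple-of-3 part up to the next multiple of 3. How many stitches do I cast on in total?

Cast on 37 stitches.

7 / 4 = 1.75 sts per inch.
21 × 1.75 = 36.75 sts.
Less 10 edge sts → 26.75 for the repeat.
Next multiple of 3: 27.
Add back 10 edge sts → 37.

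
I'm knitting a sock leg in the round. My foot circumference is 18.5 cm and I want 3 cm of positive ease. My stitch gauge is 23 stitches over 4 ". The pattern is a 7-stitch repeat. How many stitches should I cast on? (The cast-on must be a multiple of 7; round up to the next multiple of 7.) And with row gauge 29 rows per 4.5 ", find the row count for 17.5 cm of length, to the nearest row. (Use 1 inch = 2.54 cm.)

Finished = 18.5 + 3 = 21.5 cm.
21.5 cm × 1/2.54 = 8.46 inches.
23/4 = 5.75 sts per in; 8.46 × 5.75 = 48.67 sts.
Next multiple of 7 → 49.
17.5 cm = 6.89 inches; × 6.444 = 44.40 → 44 rows.

Cast on 49 stitches; work 44 rows.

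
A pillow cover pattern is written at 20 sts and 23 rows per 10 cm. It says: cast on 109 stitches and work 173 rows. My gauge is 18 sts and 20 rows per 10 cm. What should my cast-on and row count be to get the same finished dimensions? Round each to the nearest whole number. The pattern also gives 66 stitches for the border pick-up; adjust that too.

Cast on 98 stitches; work 150 rows; border pick-up 59 stitches.

Stitches: 109 × 18/20 = 98.10 → 98.
Rows: 173 × 20/23 = 150.43 → 150.
border pick-up: 66 × 18/20 = 59.40 → 59.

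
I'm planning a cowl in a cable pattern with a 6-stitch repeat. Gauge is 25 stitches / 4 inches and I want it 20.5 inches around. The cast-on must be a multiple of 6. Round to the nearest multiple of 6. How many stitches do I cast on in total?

25 / 4 = 6.25 sts per inch.
20.5 × 6.25 = 128.12 sts.
Nearest multiple of 6: 126.

CO 126 sts.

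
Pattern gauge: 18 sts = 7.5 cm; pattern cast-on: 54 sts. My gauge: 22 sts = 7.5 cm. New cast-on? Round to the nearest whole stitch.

Scale factor = 22 / 18 = 1.222.
54 × 22 / 18 = 66.00 sts.

66 stitches.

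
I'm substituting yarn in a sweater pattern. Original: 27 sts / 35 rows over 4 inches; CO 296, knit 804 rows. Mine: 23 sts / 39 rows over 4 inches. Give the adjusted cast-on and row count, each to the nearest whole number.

Cast on 252 stitches; work 896 rows.

Stitches: 296 × 23/27 = 252.15 → 252.
Rows: 804 × 39/35 = 895.89 → 896.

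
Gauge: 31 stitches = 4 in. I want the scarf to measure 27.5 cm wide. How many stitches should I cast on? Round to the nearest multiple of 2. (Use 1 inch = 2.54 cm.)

27.5 cm = 10.83 in.
31 stitches / 4 in = 7.75 stitches per inch.
10.83 × 7.75 = 83.91 stitches.
Round to nearest multiple of 2 → 84.

Cast on 84 stitches.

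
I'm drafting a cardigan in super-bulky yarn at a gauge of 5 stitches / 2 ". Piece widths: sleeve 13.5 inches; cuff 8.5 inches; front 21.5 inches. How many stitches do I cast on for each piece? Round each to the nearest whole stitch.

Rate = 5/2 = 2.5 sts per in.
sleeve: 13.5 × 2.5 = 33.75 → 34.
cuff: 8.5 × 2.5 = 21.25 → 21.
front: 21.5 × 2.5 = 53.75 → 54.

sleeve 34; cuff 21; front 54.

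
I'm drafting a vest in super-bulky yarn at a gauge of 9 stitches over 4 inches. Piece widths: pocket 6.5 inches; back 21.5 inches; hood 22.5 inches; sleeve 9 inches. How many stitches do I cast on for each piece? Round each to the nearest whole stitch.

pocket 15; back 48; hood 51; sleeve 20.

Rate = 9/4 = 2.25 sts per in.
pocket: 6.5 × 2.25 = 14.62 → 15.
back: 21.5 × 2.25 = 48.38 → 48.
hood: 22.5 × 2.25 = 50.62 → 51.
sleeve: 9 × 2.25 = 20.25 → 20.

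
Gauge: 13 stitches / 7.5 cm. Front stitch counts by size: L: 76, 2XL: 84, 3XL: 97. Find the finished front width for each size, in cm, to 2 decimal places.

13/7.5 = 1.733 sts per cm.
L: 76 / 1.733 = 43.846 → 43.85 cm.
2XL: 84 / 1.733 = 48.462 → 48.46 cm.
3XL: 97 / 1.733 = 55.962 → 55.96 cm.

L 43.85 cm; 2XL 48.46 cm; 3XL 55.96 cm.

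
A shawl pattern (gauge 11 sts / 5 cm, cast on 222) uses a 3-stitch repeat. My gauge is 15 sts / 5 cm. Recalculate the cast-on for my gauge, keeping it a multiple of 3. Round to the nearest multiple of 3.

222 × 15 / 11 = 302.73.
Nearest multiple of 3: 303.

CO 303 sts.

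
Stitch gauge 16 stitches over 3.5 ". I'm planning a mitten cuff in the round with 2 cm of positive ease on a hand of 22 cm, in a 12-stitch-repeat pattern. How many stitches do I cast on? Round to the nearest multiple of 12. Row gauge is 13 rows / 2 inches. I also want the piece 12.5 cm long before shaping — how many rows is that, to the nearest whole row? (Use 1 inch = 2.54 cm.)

Cast on 48 stitches; work 32 rows.

Finished = 22 + 2 = 24 cm.
24 cm × 1/2.54 = 9.45 inches.
16/3.5 = 4.571 sts per in; 9.45 × 4.571 = 43.19 sts.
Nearest multiple of 12 → 48.
12.5 cm = 4.92 inches; × 6.5 = 31.99 → 32 rows.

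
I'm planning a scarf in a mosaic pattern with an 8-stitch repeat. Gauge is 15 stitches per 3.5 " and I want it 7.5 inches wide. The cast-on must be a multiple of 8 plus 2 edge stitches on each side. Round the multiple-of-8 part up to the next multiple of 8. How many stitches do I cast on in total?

CO 36 sts.

15 / 3.5 = 4.286 sts per inch.
7.5 × 4.286 = 32.14 sts.
Less 4 edge sts → 28.14 for the repeat.
Next multiple of 8: 32.
Add back 4 edge sts → 36.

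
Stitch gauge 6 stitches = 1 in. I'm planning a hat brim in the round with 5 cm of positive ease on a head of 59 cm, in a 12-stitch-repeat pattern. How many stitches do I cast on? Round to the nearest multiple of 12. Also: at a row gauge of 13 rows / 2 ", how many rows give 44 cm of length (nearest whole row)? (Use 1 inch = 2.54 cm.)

Cast on 156 stitches; work 113 rows.

Finished = 59 + 5 = 64 cm.
64 cm × 1/2.54 = 25.20 inches.
6/1 = 6 sts per in; 25.20 × 6 = 151.18 sts.
Nearest multiple of 12 → 156.
44 cm = 17.32 inches; × 6.5 = 112.60 → 113 rows.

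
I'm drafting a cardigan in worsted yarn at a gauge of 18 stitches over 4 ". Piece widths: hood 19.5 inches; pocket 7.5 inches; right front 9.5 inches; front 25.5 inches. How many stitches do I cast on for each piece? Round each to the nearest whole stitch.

hood 88; pocket 34; right front 43; front 115.

Rate = 18/4 = 4.5 sts per in.
hood: 19.5 × 4.5 = 87.75 → 88.
pocket: 7.5 × 4.5 = 33.75 → 34.
right front: 9.5 × 4.5 = 42.75 → 43.
front: 25.5 × 4.5 = 114.75 → 115.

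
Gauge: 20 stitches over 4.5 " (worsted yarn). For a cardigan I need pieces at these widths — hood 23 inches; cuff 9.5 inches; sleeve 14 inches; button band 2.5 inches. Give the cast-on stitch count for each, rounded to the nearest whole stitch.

Rate = 20/4.5 = 4.444 sts per in.
hood: 23 × 4.444 = 102.22 → 102.
cuff: 9.5 × 4.444 = 42.22 → 42.
sleeve: 14 × 4.444 = 62.22 → 62.
button band: 2.5 × 4.444 = 11.11 → 11.

hood 102; cuff 42; sleeve 62; button band 11.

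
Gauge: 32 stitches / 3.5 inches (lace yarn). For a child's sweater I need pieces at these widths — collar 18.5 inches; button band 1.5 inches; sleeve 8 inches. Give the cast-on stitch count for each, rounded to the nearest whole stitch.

collar 169; button band 14; sleeve 73.

Rate = 32/3.5 = 9.143 sts per in.
collar: 18.5 × 9.143 = 169.14 → 169.
button band: 1.5 × 9.143 = 13.71 → 14.
sleeve: 8 × 9.143 = 73.14 → 73.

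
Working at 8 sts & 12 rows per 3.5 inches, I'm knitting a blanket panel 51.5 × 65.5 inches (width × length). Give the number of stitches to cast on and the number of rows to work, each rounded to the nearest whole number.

Stitch gauge = 8/3.5 = 2.286 sts/in; 51.5 × 2.286 = 117.71 → 118 sts.
Row gauge = 12/3.5 = 3.429 rows/in; 65.5 × 3.429 = 224.57 → 225 rows.

Cast on 118 stitches and work 225 rows.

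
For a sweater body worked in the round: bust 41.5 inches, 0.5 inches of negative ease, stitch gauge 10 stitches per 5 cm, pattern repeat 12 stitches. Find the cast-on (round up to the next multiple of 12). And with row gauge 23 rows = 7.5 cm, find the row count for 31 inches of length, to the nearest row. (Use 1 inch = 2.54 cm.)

Cast on 216 stitches; work 241 rows.

Finished = 41.5 − 0.5 = 41 inches.
41 inches × 2.54 = 104.14 cm.
10/5 = 2 sts per cm; 104.14 × 2 = 208.28 sts.
Next multiple of 12 → 216.
31 inches = 78.74 cm; × 3.067 = 241.47 → 241 rows.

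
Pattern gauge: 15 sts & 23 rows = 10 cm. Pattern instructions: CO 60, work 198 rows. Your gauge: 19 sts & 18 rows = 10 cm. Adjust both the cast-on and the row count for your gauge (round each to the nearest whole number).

Cast on 76 stitches; work 155 rows.

Stitches: 60 × 19/15 = 76.00 → 76.
Rows: 198 × 18/23 = 154.96 → 155.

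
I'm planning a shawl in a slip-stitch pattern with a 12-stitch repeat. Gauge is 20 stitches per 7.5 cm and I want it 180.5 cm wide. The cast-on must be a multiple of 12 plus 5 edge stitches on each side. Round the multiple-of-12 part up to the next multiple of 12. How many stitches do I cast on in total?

20 / 7.5 = 2.667 sts per cm.
180.5 × 2.667 = 481.33 sts.
Less 10 edge sts → 471.33 for the repeat.
Next multiple of 12: 480.
Add back 10 edge sts → 490.

490 stitches.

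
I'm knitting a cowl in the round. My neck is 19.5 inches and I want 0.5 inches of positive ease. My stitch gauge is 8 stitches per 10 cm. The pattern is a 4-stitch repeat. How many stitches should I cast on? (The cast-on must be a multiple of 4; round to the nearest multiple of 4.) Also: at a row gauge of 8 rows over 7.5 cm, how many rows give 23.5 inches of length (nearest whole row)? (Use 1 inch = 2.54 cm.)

Finished = 19.5 + 0.5 = 20 inches.
20 inches × 2.54 = 50.80 cm.
8/10 = 0.8 sts per cm; 50.80 × 0.8 = 40.64 sts.
Nearest multiple of 4 → 40.
23.5 inches = 59.69 cm; × 1.067 = 63.67 → 64 rows.

Cast on 40 stitches; work 64 rows.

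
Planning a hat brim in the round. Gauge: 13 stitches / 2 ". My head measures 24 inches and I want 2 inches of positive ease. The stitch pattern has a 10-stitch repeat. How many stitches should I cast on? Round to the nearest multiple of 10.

Finished = 24 + 2 = 26 inches.
13 / 2 = 6.5 sts/in.
26 × 6.5 = 169.00 sts.
Nearest multiple of 10: 170.

CO 170 sts.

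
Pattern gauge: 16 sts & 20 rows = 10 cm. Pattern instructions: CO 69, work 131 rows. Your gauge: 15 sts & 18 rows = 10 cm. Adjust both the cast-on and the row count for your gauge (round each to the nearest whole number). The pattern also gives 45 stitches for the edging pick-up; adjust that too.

Stitches: 69 × 15/16 = 64.69 → 65.
Rows: 131 × 18/20 = 117.90 → 118.
edging pick-up: 45 × 15/16 = 42.19 → 42.

Cast on 65 stitches; work 118 rows; edging pick-up 42 stitches.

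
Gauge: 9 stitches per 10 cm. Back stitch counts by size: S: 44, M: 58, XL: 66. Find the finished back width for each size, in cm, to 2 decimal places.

9/10 = 0.9 sts per cm.
S: 44 / 0.9 = 48.889 → 48.89 cm.
M: 58 / 0.9 = 64.444 → 64.44 cm.
XL: 66 / 0.9 = 73.333 → 73.33 cm.

S 48.89 cm; M 64.44 cm; XL 73.33 cm.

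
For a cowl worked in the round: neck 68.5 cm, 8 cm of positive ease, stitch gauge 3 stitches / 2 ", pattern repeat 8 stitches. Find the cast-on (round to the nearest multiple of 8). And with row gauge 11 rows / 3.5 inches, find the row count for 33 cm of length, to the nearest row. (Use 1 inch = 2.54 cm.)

Cast on 48 stitches; work 41 rows.

Finished = 68.5 + 8 = 76.5 cm.
76.5 cm × 1/2.54 = 30.12 inches.
3/2 = 1.5 sts per in; 30.12 × 1.5 = 45.18 sts.
Nearest multiple of 8 → 48.
33 cm = 12.99 inches; × 3.143 = 40.83 → 41 rows.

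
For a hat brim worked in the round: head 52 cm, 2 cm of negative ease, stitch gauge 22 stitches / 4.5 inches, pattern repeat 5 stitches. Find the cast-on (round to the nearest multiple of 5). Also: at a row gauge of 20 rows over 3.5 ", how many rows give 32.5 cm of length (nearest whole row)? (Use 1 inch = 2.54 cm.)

Cast on 95 stitches; work 73 rows.

Finished = 52 − 2 = 50 cm.
50 cm × 1/2.54 = 19.69 inches.
22/4.5 = 4.889 sts per in; 19.69 × 4.889 = 96.24 sts.
Nearest multiple of 5 → 95.
32.5 cm = 12.80 inches; × 5.714 = 73.12 → 73 rows.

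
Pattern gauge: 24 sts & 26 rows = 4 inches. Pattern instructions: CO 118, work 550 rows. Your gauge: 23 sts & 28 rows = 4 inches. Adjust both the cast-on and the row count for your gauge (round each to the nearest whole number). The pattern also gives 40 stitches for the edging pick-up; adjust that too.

Stitches: 118 × 23/24 = 113.08 → 113.
Rows: 550 × 28/26 = 592.31 → 592.
edging pick-up: 40 × 23/24 = 38.33 → 38.

Cast on 113 stitches; work 592 rows; edging pick-up 38 stitches.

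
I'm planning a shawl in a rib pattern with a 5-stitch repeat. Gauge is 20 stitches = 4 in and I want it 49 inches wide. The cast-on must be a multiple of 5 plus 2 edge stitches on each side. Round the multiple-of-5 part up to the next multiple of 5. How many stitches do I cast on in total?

20 / 4 = 5 sts per inch.
49 × 5 = 245.00 sts.
Less 4 edge sts → 241.00 for the repeat.
Next multiple of 5: 245.
Add back 4 edge sts → 249.

CO 249 sts.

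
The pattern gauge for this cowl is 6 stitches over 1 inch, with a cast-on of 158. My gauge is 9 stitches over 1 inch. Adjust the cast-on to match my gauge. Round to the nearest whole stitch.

Cast on 237 stitches.

Scale factor = 9 / 6 = 1.500.
158 × 9 / 6 = 237.00 sts.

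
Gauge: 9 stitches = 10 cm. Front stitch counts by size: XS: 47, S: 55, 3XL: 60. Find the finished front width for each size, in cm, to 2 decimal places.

XS 52.22 cm; S 61.11 cm; 3XL 66.67 cm.

9/10 = 0.9 sts per cm.
XS: 47 / 0.9 = 52.222 → 52.22 cm.
S: 55 / 0.9 = 61.111 → 61.11 cm.
3XL: 60 / 0.9 = 66.667 → 66.67 cm.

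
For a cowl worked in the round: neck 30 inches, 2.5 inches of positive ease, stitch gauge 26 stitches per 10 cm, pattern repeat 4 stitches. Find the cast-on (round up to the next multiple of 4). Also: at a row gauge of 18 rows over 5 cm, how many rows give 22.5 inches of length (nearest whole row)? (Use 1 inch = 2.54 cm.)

Finished = 30 + 2.5 = 32.5 inches.
32.5 inches × 2.54 = 82.55 cm.
26/10 = 2.6 sts per cm; 82.55 × 2.6 = 214.63 sts.
Next multiple of 4 → 216.
22.5 inches = 57.15 cm; × 3.6 = 205.74 → 206 rows.

Cast on 216 stitches; work 206 rows.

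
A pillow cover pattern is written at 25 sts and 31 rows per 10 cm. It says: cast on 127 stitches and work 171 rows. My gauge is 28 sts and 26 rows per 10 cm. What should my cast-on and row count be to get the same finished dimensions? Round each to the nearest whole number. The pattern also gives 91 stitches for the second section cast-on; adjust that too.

Stitches: 127 × 28/25 = 142.24 → 142.
Rows: 171 × 26/31 = 143.42 → 143.
second section cast-on: 91 × 28/25 = 101.92 → 102.

Cast on 142 stitches; work 143 rows; second section cast-on 102 stitches.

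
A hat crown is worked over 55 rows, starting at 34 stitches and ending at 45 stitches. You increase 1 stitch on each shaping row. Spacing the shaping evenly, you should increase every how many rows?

Increase every 5th row.

Stitches to add: |45 − 34| = 11.
Shaping rows needed: 11 / 1 = 11.
55 rows / 11 = every 5 rows.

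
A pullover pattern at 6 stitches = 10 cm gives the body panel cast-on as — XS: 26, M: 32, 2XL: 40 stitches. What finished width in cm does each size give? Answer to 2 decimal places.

XS 43.33 cm; M 53.33 cm; 2XL 66.67 cm.

6/10 = 0.6 sts per cm.
XS: 26 / 0.6 = 43.333 → 43.33 cm.
M: 32 / 0.6 = 53.333 → 53.33 cm.
2XL: 40 / 0.6 = 66.667 → 66.67 cm.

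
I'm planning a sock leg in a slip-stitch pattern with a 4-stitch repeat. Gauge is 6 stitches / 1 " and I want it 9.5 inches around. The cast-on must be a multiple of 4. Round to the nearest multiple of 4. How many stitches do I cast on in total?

56 stitches.

6 / 1 = 6 sts per inch.
9.5 × 6 = 57.00 sts.
Nearest multiple of 4: 56.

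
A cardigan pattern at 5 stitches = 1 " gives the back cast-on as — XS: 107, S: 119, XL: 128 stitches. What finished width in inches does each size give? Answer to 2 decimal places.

5/1 = 5 sts per in.
XS: 107 / 5 = 21.400 → 21.40 in.
S: 119 / 5 = 23.800 → 23.80 in.
XL: 128 / 5 = 25.600 → 25.60 in.

XS 21.40 inches; S 23.80 inches; XL 25.60 inches.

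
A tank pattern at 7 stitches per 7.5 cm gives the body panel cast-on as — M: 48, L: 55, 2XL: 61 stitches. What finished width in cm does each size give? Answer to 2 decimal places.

M 51.43 cm; L 58.93 cm; 2XL 65.36 cm.

7/7.5 = 0.933 sts per cm.
M: 48 / 0.933 = 51.429 → 51.43 cm.
L: 55 / 0.933 = 58.929 → 58.93 cm.
2XL: 61 / 0.933 = 65.357 → 65.36 cm.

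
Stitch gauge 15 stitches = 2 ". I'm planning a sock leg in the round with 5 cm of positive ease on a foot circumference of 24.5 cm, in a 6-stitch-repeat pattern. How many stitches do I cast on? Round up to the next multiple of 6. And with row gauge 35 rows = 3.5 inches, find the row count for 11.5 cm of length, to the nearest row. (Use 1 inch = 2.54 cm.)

Cast on 90 stitches; work 45 rows.

Finished = 24.5 + 5 = 29.5 cm.
29.5 cm × 1/2.54 = 11.61 inches.
15/2 = 7.5 sts per in; 11.61 × 7.5 = 87.11 sts.
Next multiple of 6 → 90.
11.5 cm = 4.53 inches; × 10 = 45.28 → 45 rows.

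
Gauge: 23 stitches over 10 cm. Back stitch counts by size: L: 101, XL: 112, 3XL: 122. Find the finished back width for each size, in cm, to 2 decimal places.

L 43.91 cm; XL 48.70 cm; 3XL 53.04 cm.

23/10 = 2.3 sts per cm.
L: 101 / 2.3 = 43.913 → 43.91 cm.
XL: 112 / 2.3 = 48.696 → 48.70 cm.
3XL: 122 / 2.3 = 53.043 → 53.04 cm.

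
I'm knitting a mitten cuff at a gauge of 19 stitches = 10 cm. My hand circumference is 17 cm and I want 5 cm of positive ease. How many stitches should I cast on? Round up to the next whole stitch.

Cast on 42 stitches.

Finished = 17 + 5 = 22 cm.
19 / 10 = 1.9 sts per cm.
22.00 × 1.9 = 41.80 sts.
→ 42 sts.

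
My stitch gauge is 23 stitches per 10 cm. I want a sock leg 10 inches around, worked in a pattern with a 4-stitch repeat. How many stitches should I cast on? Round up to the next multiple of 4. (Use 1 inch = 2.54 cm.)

10 in = 10 × 2.54 = 25.40 cm.
23 / 10 = 2.3 sts/cm.
25.40 × 2.3 = 58.42 sts.
→ 60.

60 stitches.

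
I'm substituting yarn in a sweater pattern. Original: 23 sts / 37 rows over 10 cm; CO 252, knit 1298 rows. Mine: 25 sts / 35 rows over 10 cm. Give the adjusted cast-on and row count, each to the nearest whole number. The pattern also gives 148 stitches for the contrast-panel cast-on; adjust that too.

Cast on 274 stitches; work 1228 rows; contrast-panel cast-on 161 stitches.

Stitches: 252 × 25/23 = 273.91 → 274.
Rows: 1298 × 35/37 = 1227.84 → 1228.
contrast-panel cast-on: 148 × 25/23 = 160.87 → 161.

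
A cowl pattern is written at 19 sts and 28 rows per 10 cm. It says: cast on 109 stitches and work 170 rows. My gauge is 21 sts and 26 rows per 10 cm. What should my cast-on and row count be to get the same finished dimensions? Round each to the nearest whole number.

Cast on 120 stitches; work 158 rows.

Stitches: 109 × 21/19 = 120.47 → 120.
Rows: 170 × 26/28 = 157.86 → 158.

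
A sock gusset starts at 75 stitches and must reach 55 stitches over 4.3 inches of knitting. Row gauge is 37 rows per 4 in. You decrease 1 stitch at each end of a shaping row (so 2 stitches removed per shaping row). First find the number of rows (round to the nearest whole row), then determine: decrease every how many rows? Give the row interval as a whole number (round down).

Rows = 4.3 × 9.25 = 39.8 → 40 rows.
Stitches to remove: 20 → 10 shaping rows (at 2 st each).
40 / 10 = 4.00 → every 4 rows.

Decrease every 4th row.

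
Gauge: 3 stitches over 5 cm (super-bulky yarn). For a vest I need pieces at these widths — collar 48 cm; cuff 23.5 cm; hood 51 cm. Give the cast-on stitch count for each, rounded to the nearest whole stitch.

collar 29; cuff 14; hood 31.

Rate = 3/5 = 0.6 sts per cm.
collar: 48 × 0.6 = 28.80 → 29.
cuff: 23.5 × 0.6 = 14.10 → 14.
hood: 51 × 0.6 = 30.60 → 31.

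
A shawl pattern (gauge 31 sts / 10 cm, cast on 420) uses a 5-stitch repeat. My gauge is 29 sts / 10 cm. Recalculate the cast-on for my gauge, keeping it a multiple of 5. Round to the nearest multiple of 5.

395 stitches.

420 × 29 / 31 = 392.90.
Nearest multiple of 5: 395.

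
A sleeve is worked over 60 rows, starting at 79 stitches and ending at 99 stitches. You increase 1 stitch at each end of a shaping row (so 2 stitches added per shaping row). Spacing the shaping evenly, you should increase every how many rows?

Increase every 6th row.

Stitches to add: |99 − 79| = 20.
Shaping rows needed: 20 / 2 = 10.
60 rows / 10 = every 6 rows.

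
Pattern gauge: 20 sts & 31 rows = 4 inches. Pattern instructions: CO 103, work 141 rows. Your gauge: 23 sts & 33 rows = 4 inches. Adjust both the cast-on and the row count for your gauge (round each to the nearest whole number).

Cast on 118 stitches; work 150 rows.

Stitches: 103 × 23/20 = 118.45 → 118.
Rows: 141 × 33/31 = 150.10 → 150.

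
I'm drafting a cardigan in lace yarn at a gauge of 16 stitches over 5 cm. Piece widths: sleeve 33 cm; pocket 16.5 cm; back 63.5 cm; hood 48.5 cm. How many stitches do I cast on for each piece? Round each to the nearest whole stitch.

sleeve 106; pocket 53; back 203; hood 155.

Rate = 16/5 = 3.2 sts per cm.
sleeve: 33 × 3.2 = 105.60 → 106.
pocket: 16.5 × 3.2 = 52.80 → 53.
back: 63.5 × 3.2 = 203.20 → 203.
hood: 48.5 × 3.2 = 155.20 → 155.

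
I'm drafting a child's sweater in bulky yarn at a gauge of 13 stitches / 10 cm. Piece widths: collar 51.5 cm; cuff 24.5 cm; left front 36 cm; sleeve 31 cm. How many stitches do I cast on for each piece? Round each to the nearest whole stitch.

Rate = 13/10 = 1.3 sts per cm.
collar: 51.5 × 1.3 = 66.95 → 67.
cuff: 24.5 × 1.3 = 31.85 → 32.
left front: 36 × 1.3 = 46.80 → 47.
sleeve: 31 × 1.3 = 40.30 → 40.

collar 67; cuff 32; left front 47; sleeve 40.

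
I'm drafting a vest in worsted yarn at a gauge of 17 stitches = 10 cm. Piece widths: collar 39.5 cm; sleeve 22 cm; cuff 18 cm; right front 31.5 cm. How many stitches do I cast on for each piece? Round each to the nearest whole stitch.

Rate = 17/10 = 1.7 sts per cm.
collar: 39.5 × 1.7 = 67.15 → 67.
sleeve: 22 × 1.7 = 37.40 → 37.
cuff: 18 × 1.7 = 30.60 → 31.
right front: 31.5 × 1.7 = 53.55 → 54.

collar 67; sleeve 37; cuff 31; right front 54.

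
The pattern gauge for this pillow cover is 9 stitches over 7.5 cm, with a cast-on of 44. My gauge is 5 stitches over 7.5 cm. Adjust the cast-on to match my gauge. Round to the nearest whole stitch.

Scale factor = 5 / 9 = 0.556.
44 × 5 / 9 = 24.44 sts.
→ 24 sts.

24 stitches.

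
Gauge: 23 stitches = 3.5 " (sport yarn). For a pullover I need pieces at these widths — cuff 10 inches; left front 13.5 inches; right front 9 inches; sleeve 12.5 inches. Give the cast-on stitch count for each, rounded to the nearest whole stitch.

Rate = 23/3.5 = 6.571 sts per in.
cuff: 10 × 6.571 = 65.71 → 66.
left front: 13.5 × 6.571 = 88.71 → 89.
right front: 9 × 6.571 = 59.14 → 59.
sleeve: 12.5 × 6.571 = 82.14 → 82.

cuff 66; left front 89; right front 59; sleeve 82.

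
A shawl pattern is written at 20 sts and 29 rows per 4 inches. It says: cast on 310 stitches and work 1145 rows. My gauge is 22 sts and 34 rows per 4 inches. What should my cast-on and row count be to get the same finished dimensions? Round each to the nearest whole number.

Stitches: 310 × 22/20 = 341.00 → 341.
Rows: 1145 × 34/29 = 1342.41 → 1342.

Cast on 341 stitches; work 1342 rows.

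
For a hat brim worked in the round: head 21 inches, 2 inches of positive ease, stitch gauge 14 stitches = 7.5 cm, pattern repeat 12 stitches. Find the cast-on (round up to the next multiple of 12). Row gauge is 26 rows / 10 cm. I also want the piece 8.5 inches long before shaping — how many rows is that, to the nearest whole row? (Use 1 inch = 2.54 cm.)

Cast on 120 stitches; work 56 rows.

Finished = 21 + 2 = 23 inches.
23 inches × 2.54 = 58.42 cm.
14/7.5 = 1.867 sts per cm; 58.42 × 1.867 = 109.05 sts.
Next multiple of 12 → 120.
8.5 inches = 21.59 cm; × 2.6 = 56.13 → 56 rows.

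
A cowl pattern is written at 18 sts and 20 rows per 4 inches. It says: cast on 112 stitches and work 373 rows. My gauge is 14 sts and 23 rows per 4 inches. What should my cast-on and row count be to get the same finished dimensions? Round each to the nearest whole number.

Stitches: 112 × 14/18 = 87.11 → 87.
Rows: 373 × 23/20 = 428.95 → 429.

Cast on 87 stitches; work 429 rows.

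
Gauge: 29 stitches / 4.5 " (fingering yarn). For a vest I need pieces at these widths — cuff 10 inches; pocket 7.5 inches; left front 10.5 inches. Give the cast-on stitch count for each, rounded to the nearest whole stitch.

Rate = 29/4.5 = 6.444 sts per in.
cuff: 10 × 6.444 = 64.44 → 64.
pocket: 7.5 × 6.444 = 48.33 → 48.
left front: 10.5 × 6.444 = 67.67 → 68.

cuff 64; pocket 48; left front 68.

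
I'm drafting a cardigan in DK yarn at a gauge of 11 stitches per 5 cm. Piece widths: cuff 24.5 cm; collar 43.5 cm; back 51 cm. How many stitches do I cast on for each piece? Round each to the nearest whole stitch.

cuff 54; collar 96; back 112.

Rate = 11/5 = 2.2 sts per cm.
cuff: 24.5 × 2.2 = 53.90 → 54.
collar: 43.5 × 2.2 = 95.70 → 96.
back: 51 × 2.2 = 112.20 → 112.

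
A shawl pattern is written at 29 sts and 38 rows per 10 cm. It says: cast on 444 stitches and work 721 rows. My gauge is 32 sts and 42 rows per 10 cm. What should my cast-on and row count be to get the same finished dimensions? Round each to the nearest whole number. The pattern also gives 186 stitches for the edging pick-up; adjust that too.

Cast on 490 stitches; work 797 rows; edging pick-up 205 stitches.

Stitches: 444 × 32/29 = 489.93 → 490.
Rows: 721 × 42/38 = 796.89 → 797.
edging pick-up: 186 × 32/29 = 205.24 → 205.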